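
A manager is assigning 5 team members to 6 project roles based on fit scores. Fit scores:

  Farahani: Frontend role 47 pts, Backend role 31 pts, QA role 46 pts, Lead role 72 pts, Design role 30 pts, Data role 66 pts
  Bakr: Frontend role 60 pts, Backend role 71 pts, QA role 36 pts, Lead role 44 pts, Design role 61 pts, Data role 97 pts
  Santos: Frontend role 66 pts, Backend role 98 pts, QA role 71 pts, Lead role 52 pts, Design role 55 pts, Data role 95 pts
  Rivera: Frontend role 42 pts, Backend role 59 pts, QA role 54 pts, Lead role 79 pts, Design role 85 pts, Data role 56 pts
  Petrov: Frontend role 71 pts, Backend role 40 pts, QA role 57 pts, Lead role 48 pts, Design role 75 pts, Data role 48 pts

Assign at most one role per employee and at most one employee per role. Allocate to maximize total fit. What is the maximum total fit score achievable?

Optimal: Farahani→Lead role (72 pts), Bakr→Data role (97 pts), Santos→Backend role (98 pts), Rivera→Design role (85 pts), Petrov→Frontend role (71 pts) — total 72+97+98+85+71 = 423 pts.
Column-greedy (each role in turn goes to its best remaining employee) gives 356 pts, worse by 67.
Next-best assignment: Farahani→Lead role, Bakr→Data role, Santos→Backend role, Rivera→Design role, Petrov→QA role = 409 pts.
No other one-to-one assignment exceeds 423 pts.

Max total: 423 pts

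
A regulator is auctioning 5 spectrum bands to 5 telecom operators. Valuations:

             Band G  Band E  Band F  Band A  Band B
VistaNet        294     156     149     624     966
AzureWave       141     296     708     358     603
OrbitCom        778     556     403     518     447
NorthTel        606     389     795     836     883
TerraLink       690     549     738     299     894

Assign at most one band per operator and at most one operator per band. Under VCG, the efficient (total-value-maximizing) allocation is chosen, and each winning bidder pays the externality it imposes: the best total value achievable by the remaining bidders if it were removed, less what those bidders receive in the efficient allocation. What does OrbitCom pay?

Efficient allocation: VistaNet→Band B ($966M), AzureWave→Band F ($708M), OrbitCom→Band G ($778M), NorthTel→Band A ($836M), TerraLink→Band E ($549M); total welfare W = $3837M.
OrbitCom receives Band G at value $778M, so the others get W − 778 = $3059M.
Without OrbitCom: best allocation of the remaining 4 bidders over all 5 bands is VistaNet→Band B ($966M), AzureWave→Band F ($708M), NorthTel→Band A ($836M), TerraLink→Band G ($690M), total $3200M.
VCG payment = (others' best without OrbitCom) − (others' welfare with OrbitCom) = 3200 − 3059 = $141M.

OrbitCom pays $141M.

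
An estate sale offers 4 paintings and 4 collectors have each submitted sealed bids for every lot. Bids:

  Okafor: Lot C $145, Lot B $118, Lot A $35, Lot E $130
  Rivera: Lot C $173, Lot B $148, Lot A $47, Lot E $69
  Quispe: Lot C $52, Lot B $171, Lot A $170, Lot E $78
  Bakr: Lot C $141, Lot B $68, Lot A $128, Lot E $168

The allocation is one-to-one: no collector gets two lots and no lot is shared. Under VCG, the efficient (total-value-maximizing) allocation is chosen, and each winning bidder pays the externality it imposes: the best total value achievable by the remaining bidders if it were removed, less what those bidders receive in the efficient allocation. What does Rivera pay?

Rivera pays $1.

Efficient allocation: Okafor→Lot C ($145), Rivera→Lot B ($148), Quispe→Lot A ($170), Bakr→Lot E ($168); total welfare W = $631.
Rivera receives Lot B at value $148, so the others get W − 148 = $483.
Without Rivera: best allocation of the remaining 3 bidders over all 4 lots is Okafor→Lot C ($145), Quispe→Lot B ($171), Bakr→Lot E ($168), total $484.
VCG payment = (others' best without Rivera) − (others' welfare with Rivera) = 484 − 483 = $1.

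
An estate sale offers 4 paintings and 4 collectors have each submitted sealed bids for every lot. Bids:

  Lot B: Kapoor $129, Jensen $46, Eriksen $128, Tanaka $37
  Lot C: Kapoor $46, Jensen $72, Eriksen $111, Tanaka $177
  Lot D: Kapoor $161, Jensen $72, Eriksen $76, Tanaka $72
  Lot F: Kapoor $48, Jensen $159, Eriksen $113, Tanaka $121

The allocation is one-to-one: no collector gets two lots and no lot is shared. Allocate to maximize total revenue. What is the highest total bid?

Optimal: Kapoor→Lot D ($161), Jensen→Lot F ($159), Eriksen→Lot B ($128), Tanaka→Lot C ($177) — total 161+159+128+177 = $625.
Column-greedy (each lot in turn goes to its best remaining collector) gives $541, worse by 84.

Max total: $625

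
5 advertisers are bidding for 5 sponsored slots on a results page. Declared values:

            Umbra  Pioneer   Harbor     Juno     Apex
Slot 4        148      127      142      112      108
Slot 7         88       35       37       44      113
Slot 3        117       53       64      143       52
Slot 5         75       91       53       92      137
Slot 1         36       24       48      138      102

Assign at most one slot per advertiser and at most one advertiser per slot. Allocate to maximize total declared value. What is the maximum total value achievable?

Optimal: Umbra→Slot 3 ($117), Pioneer→Slot 5 ($91), Harbor→Slot 4 ($142), Juno→Slot 1 ($138), Apex→Slot 7 ($113) — total 117+91+142+138+113 = $601.
Max-entry greedy (repeatedly take the single best remaining cell) gives $511, worse by 90.
Swapping Apex↔Umbra (Apex→Slot 3 $52, Umbra→Slot 7 $88) loses 90.

Max total: $601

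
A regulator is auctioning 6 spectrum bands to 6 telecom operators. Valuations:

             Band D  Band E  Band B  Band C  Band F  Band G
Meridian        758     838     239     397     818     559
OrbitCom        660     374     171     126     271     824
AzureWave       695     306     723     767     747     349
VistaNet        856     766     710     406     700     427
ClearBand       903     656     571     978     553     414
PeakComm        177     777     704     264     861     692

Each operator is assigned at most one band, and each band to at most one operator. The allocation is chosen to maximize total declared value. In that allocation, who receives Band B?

Optimal: Meridian→Band E ($838M), OrbitCom→Band G ($824M), AzureWave→Band B ($723M), VistaNet→Band D ($856M), ClearBand→Band C ($978M), PeakComm→Band F ($861M) — total 838+824+723+856+978+861 = $5080M.
Column-greedy (each band in turn goes to its best remaining operator) gives $4555M, worse by 525.
Swapping PeakComm↔AzureWave (PeakComm→Band B $704M, AzureWave→Band F $747M) loses 133.
AzureWave's own top band is Band C ($767M), but forcing AzureWave→Band C and reassigning the rest optimally gives only $4903M — worse by 177.

AzureWave receives Band B.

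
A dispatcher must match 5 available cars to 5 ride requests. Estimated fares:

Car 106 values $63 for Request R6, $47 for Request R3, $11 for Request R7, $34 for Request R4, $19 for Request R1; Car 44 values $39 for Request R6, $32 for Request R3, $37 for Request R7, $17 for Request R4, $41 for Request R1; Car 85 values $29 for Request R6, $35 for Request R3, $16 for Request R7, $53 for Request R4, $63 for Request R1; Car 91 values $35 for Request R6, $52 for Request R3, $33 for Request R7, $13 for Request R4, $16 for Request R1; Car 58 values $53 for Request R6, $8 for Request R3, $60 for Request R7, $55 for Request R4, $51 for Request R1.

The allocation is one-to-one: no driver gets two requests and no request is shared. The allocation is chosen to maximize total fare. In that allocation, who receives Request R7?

Optimal: Car 106→Request R6 ($63), Car 44→Request R7 ($37), Car 85→Request R1 ($63), Car 91→Request R3 ($52), Car 58→Request R4 ($55) — total 63+37+63+52+55 = $270.
Row-greedy (each driver in turn takes its best remaining request) gives $269, worse by 1.
Next-best assignment: Car 106→Request R6, Car 44→Request R1, Car 85→Request R4, Car 91→Request R3, Car 58→Request R7 = $269.
Car 44's own top request is Request R1 ($41), but forcing Car 44→Request R1 and reassigning the rest optimally gives only $269 — worse by 1.

Car 44 receives Request R7.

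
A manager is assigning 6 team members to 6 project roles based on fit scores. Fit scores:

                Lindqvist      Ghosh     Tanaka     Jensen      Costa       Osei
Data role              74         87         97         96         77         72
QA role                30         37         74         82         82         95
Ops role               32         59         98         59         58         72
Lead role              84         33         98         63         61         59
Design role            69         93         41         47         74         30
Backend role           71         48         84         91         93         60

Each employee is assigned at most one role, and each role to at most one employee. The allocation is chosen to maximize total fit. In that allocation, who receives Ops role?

Tanaka receives Ops role.

Optimal: Lindqvist→Lead role (84 pts), Ghosh→Design role (93 pts), Tanaka→Ops role (98 pts), Jensen→Data role (96 pts), Costa→Backend role (93 pts), Osei→QA role (95 pts) — total 84+93+98+96+93+95 = 559 pts.
Column-greedy (each role in turn goes to its best remaining employee) gives 500 pts, worse by 59.
Checked against all permutations: 559 pts is optimal.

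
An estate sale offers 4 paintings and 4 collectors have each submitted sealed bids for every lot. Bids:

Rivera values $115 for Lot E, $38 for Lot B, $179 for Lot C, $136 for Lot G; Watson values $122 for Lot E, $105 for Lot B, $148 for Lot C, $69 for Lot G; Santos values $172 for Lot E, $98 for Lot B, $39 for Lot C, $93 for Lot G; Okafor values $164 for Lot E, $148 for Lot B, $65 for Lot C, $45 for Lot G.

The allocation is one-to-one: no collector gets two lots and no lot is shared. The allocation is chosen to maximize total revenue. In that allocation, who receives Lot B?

Okafor receives Lot B.

Optimal: Rivera→Lot G ($136), Watson→Lot C ($148), Santos→Lot E ($172), Okafor→Lot B ($148) — total 136+148+172+148 = $604.
Column-greedy (each lot in turn goes to its best remaining collector) gives $568, worse by 36.
Next-best assignment: Rivera→Lot C, Watson→Lot G, Santos→Lot E, Okafor→Lot B = $568.
Okafor's own top lot is Lot E ($164), but forcing Okafor→Lot E and reassigning the rest optimally gives only $546 — worse by 58.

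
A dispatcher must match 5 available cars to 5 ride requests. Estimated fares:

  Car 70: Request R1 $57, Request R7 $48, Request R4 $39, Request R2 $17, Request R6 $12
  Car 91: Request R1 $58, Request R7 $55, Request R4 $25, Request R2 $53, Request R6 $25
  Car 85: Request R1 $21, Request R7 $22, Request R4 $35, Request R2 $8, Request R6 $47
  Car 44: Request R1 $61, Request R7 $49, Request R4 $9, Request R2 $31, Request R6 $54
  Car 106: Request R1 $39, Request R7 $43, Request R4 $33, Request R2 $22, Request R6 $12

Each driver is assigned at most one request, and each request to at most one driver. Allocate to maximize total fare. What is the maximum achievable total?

Maximum total: $243

Optimal: Car 70→Request R4 ($39), Car 91→Request R2 ($53), Car 85→Request R6 ($47), Car 44→Request R1 ($61), Car 106→Request R7 ($43) — total 39+53+47+61+43 = $243.
Max-entry greedy (repeatedly take the single best remaining cell) gives $224, worse by 19.
Swapping Car 106↔Car 85 (Car 106→Request R6 $12, Car 85→Request R7 $22) loses 56.
Checked against all permutations: $243 is optimal.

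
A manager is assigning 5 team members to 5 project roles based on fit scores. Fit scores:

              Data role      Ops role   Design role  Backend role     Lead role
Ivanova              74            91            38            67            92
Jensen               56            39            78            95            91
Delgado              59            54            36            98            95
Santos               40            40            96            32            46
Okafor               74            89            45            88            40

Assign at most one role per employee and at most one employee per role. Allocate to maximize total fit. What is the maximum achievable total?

Max total: 451 pts

Optimal: Ivanova→Ops role (91 pts), Jensen→Backend role (95 pts), Delgado→Lead role (95 pts), Santos→Design role (96 pts), Okafor→Data role (74 pts) — total 91+95+95+96+74 = 451 pts.
Row-greedy (each employee in turn takes its best remaining role) gives 431 pts, worse by 20.
Swapping Okafor↔Delgado (Okafor→Lead role 40 pts, Delgado→Data role 59 pts) loses 70.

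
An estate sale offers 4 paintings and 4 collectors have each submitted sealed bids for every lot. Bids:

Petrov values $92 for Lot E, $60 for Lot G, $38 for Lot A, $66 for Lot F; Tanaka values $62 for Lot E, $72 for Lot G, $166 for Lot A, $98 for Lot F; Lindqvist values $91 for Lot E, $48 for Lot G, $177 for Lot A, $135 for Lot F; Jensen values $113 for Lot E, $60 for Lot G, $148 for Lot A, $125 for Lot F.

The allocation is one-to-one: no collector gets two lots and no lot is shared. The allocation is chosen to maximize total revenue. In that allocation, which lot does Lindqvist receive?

Lindqvist receives Lot F.

Optimal: Petrov→Lot G ($60), Tanaka→Lot A ($166), Lindqvist→Lot F ($135), Jensen→Lot E ($113) — total 60+166+135+113 = $474.
Row-greedy (each collector in turn takes its best remaining lot) gives $453, worse by 21.
Swapping Jensen↔Tanaka (Jensen→Lot A $148, Tanaka→Lot E $62) loses 69.
Lindqvist's own top lot is Lot A ($177), but forcing Lindqvist→Lot A and reassigning the rest optimally gives only $466 — worse by 8.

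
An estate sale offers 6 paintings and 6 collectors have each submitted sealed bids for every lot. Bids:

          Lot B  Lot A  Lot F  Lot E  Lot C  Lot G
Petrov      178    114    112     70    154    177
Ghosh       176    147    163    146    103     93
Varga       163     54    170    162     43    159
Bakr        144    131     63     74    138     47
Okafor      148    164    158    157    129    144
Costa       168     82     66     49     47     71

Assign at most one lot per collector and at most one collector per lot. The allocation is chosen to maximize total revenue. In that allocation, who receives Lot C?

Bakr receives Lot C.

Treat this as an assignment problem: match each collector to one lot.
Optimal: Petrov→Lot G ($177), Ghosh→Lot F ($163), Varga→Lot E ($162), Bakr→Lot C ($138), Okafor→Lot A ($164), Costa→Lot B ($168) — total 177+163+162+138+164+168 = $972.
Row-greedy (each collector in turn takes its best remaining lot) gives $876, worse by 96.
Next-best assignment: Petrov→Lot G, Ghosh→Lot E, Varga→Lot F, Bakr→Lot C, Okafor→Lot A, Costa→Lot B = $963.
Swapping Bakr↔Costa (Bakr→Lot B $144, Costa→Lot C $47) loses 115.
Bakr's own top lot is Lot B ($144), but forcing Bakr→Lot B and reassigning the rest optimally gives only $859 — worse by 113.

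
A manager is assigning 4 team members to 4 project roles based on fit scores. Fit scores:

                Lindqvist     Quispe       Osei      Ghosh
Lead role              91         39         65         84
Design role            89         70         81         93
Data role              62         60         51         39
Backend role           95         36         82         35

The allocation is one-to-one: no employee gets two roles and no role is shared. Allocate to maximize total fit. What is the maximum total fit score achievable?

Maximum total: 326 pts

Treat this as an assignment problem: match each employee to one role.
Optimal: Lindqvist→Lead role (91 pts), Quispe→Data role (60 pts), Osei→Backend role (82 pts), Ghosh→Design role (93 pts) — total 91+60+82+93 = 326 pts.
Row-greedy (each employee in turn takes its best remaining role) gives 269 pts, worse by 57.
Next-best assignment: Lindqvist→Backend role, Quispe→Data role, Osei→Design role, Ghosh→Lead role = 320 pts.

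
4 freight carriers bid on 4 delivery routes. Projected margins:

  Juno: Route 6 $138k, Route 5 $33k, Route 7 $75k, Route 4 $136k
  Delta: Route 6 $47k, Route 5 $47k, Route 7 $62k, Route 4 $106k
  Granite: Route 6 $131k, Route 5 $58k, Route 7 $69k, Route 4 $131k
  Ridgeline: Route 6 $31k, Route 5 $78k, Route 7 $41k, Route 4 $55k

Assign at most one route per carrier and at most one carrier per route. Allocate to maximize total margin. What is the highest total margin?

Max total: $409k

Optimal: Juno→Route 6 ($138k), Delta→Route 7 ($62k), Granite→Route 4 ($131k), Ridgeline→Route 5 ($78k) — total 138+62+131+78 = $409k.
Column-greedy (each route in turn goes to its best remaining carrier) gives $391k, worse by 18.
Next-best assignment: Juno→Route 4, Delta→Route 7, Granite→Route 6, Ridgeline→Route 5 = $407k.
Checked against all permutations: $409k is optimal.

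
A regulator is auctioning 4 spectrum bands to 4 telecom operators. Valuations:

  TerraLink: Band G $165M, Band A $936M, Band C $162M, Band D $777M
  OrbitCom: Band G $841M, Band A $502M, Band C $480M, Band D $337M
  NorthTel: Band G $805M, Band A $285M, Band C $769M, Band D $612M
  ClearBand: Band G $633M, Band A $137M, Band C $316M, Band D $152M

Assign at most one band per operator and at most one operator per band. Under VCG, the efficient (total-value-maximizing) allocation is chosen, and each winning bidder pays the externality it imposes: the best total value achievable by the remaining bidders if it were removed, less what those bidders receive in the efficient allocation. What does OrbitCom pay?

OrbitCom pays $474M.

Efficient allocation: TerraLink→Band A ($936M), OrbitCom→Band G ($841M), NorthTel→Band D ($612M), ClearBand→Band C ($316M); total welfare W = $2705M.
OrbitCom receives Band G at value $841M, so the others get W − 841 = $1864M.
Without OrbitCom: best allocation of the remaining 3 bidders over all 4 bands is TerraLink→Band A ($936M), NorthTel→Band C ($769M), ClearBand→Band G ($633M), total $2338M.
VCG payment = (others' best without OrbitCom) − (others' welfare with OrbitCom) = 2338 − 1864 = $474M.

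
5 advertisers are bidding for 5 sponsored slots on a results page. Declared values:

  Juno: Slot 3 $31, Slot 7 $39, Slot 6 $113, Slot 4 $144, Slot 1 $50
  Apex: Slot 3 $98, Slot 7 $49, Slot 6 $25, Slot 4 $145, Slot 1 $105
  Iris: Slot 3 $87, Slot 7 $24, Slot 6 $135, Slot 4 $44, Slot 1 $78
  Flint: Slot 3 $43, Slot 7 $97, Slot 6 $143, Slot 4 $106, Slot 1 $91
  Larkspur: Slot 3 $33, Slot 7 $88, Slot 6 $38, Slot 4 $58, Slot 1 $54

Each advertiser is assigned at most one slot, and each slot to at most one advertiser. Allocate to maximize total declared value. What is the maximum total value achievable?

Max total: $567

Optimal: Juno→Slot 4 ($144), Apex→Slot 1 ($105), Iris→Slot 3 ($87), Flint→Slot 6 ($143), Larkspur→Slot 7 ($88) — total 144+105+87+143+88 = $567.
Row-greedy (each advertiser in turn takes its best remaining slot) gives $514, worse by 53.
Swapping Larkspur↔Apex (Larkspur→Slot 1 $54, Apex→Slot 7 $49) loses 90.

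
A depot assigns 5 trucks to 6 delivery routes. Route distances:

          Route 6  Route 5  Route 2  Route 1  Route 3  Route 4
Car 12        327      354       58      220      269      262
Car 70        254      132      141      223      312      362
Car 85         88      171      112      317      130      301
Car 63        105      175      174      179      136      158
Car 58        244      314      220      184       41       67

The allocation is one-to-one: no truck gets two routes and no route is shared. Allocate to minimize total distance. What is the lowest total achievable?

Optimal: Car 12→Route 2 (58 km), Car 70→Route 5 (132 km), Car 85→Route 6 (88 km), Car 63→Route 4 (158 km), Car 58→Route 3 (41 km) — total 58+132+88+158+41 = 477 km.
Column-greedy (each route in turn goes to its cheapest remaining truck) gives 498 km, worse by 21.
Swapping Car 63↔Car 85 (Car 63→Route 6 105 km, Car 85→Route 4 301 km) adds 160.

Minimum total: 477 km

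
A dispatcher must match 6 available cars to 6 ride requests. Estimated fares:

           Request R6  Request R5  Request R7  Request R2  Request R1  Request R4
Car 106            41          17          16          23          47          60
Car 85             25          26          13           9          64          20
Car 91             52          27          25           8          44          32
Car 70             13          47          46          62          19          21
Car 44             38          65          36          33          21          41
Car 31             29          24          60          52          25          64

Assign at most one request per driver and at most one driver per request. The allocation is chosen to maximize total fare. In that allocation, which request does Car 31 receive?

This is the linear assignment problem.
Optimal: Car 106→Request R4 ($60), Car 85→Request R1 ($64), Car 91→Request R6 ($52), Car 70→Request R2 ($62), Car 44→Request R5 ($65), Car 31→Request R7 ($60) — total 60+64+52+62+65+60 = $363.
Max-entry greedy (repeatedly take the single best remaining cell) gives $323, worse by 40.
Every other assignment is strictly worse.
Car 31's own top request is Request R4 ($64), but forcing Car 31→Request R4 and reassigning the rest optimally gives only $323 — worse by 40.

Car 31 receives Request R7.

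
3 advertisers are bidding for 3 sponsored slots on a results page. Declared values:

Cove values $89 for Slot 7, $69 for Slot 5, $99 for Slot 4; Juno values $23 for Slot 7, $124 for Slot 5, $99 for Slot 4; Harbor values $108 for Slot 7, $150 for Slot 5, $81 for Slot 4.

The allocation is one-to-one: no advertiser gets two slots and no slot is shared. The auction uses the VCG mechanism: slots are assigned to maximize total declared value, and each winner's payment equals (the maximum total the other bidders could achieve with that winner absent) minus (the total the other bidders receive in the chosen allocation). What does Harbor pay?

Harbor pays $35.

Efficient allocation: Cove→Slot 7 ($89), Juno→Slot 4 ($99), Harbor→Slot 5 ($150); total welfare W = $338.
Harbor receives Slot 5 at value $150, so the others get W − 150 = $188.
Without Harbor: best allocation of the remaining 2 bidders over all 3 slots is Cove→Slot 4 ($99), Juno→Slot 5 ($124), total $223.
VCG payment = (others' best without Harbor) − (others' welfare with Harbor) = 223 − 188 = $35.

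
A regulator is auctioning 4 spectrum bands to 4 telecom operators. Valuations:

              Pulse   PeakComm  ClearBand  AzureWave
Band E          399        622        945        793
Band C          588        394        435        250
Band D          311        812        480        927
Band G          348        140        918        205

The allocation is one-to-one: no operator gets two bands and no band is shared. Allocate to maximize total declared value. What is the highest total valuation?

Optimal: Pulse→Band C ($588M), PeakComm→Band D ($812M), ClearBand→Band G ($918M), AzureWave→Band E ($793M) — total 588+812+918+793 = $3111M.
Row-greedy (each operator in turn takes its best remaining band) gives $2550M, worse by 561.
No other one-to-one assignment exceeds $3111M.

Max total: $3111M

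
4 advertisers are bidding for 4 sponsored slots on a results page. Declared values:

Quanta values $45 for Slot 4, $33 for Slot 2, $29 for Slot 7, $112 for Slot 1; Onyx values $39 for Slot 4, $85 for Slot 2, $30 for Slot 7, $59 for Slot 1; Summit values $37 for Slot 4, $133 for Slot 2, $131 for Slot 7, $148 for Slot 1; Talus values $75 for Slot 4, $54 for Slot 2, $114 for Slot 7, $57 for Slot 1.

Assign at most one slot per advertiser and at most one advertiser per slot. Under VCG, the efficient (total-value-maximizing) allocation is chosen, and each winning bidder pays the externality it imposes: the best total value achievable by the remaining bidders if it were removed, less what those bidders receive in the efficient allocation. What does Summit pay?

Summit pays $39.

Efficient allocation: Quanta→Slot 1 ($112), Onyx→Slot 2 ($85), Summit→Slot 7 ($131), Talus→Slot 4 ($75); total welfare W = $403.
Summit receives Slot 7 at value $131, so the others get W − 131 = $272.
Without Summit: best allocation of the remaining 3 bidders over all 4 slots is Quanta→Slot 1 ($112), Onyx→Slot 2 ($85), Talus→Slot 7 ($114), total $311.
VCG payment = (others' best without Summit) − (others' welfare with Summit) = 311 − 272 = $39.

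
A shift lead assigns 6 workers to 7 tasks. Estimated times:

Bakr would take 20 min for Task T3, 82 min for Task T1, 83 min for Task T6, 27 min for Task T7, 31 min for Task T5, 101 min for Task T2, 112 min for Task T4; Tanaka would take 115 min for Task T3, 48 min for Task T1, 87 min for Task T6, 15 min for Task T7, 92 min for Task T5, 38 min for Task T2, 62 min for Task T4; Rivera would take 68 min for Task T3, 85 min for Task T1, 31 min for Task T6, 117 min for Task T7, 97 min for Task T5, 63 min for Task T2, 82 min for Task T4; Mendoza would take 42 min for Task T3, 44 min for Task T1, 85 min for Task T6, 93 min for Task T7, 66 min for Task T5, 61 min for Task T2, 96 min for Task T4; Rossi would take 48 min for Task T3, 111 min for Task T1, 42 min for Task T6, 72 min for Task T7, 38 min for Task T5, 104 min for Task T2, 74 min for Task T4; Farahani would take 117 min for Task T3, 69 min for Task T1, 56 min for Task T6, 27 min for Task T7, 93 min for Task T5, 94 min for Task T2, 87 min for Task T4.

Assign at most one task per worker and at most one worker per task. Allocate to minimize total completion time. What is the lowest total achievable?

Optimal: Bakr→Task T3 (20 min), Tanaka→Task T2 (38 min), Rivera→Task T6 (31 min), Mendoza→Task T1 (44 min), Rossi→Task T5 (38 min), Farahani→Task T7 (27 min) — total 20+38+31+44+38+27 = 198 min.
Column-greedy (each task in turn goes to its cheapest remaining worker) gives 242 min, worse by 44.

Min total: 198 min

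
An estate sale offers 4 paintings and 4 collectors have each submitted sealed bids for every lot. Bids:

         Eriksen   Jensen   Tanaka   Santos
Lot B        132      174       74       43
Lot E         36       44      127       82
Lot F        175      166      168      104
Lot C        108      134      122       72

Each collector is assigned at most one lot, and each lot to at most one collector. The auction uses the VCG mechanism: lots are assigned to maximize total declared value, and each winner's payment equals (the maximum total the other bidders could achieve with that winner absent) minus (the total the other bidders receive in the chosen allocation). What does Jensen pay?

Jensen pays $3.

Efficient allocation: Eriksen→Lot F ($175), Jensen→Lot B ($174), Tanaka→Lot C ($122), Santos→Lot E ($82); total welfare W = $553.
Jensen receives Lot B at value $174, so the others get W − 174 = $379.
Without Jensen: best allocation of the remaining 3 bidders over all 4 lots is Eriksen→Lot B ($132), Tanaka→Lot F ($168), Santos→Lot E ($82), total $382.
VCG payment = (others' best without Jensen) − (others' welfare with Jensen) = 382 − 379 = $3.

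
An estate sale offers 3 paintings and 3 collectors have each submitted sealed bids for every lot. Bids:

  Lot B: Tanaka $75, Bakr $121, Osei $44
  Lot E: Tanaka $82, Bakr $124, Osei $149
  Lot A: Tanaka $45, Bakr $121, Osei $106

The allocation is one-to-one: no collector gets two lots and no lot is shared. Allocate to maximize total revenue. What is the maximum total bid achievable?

Max total: $345

Treat this as an assignment problem: match each collector to one lot.
Optimal: Tanaka→Lot B ($75), Bakr→Lot A ($121), Osei→Lot E ($149) — total 75+121+149 = $345.
Row-greedy (each collector in turn takes its best remaining lot) gives $309, worse by 36.
Swapping Tanaka↔Osei (Tanaka→Lot E $82, Osei→Lot B $44) loses 98.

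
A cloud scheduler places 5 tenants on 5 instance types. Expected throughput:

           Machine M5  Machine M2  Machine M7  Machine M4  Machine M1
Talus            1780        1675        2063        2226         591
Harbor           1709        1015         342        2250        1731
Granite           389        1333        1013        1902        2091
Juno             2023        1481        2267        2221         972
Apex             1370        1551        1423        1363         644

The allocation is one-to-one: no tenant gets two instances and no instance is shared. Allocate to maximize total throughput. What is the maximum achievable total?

Optimal: Talus→Machine M7 (2063 ops/s), Harbor→Machine M4 (2250 ops/s), Granite→Machine M1 (2091 ops/s), Juno→Machine M5 (2023 ops/s), Apex→Machine M2 (1551 ops/s) — total 2063+2250+2091+2023+1551 = 9978 ops/s.
Next-best assignment: Talus→Machine M5, Harbor→Machine M4, Granite→Machine M1, Juno→Machine M7, Apex→Machine M2 = 9939 ops/s.
Swapping Juno↔Harbor (Juno→Machine M4 2221 ops/s, Harbor→Machine M5 1709 ops/s) loses 343.
No other one-to-one assignment exceeds 9978 ops/s.

Maximum total: 9978 ops/s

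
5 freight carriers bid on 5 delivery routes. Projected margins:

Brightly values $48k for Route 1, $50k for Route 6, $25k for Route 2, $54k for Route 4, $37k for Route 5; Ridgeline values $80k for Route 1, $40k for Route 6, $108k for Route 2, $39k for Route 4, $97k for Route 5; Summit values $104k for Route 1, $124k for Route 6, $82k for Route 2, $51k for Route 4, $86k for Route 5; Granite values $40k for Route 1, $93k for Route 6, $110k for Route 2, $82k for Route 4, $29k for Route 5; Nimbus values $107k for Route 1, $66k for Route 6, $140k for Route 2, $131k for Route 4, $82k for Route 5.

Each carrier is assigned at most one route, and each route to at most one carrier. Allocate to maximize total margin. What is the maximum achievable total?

Treat this as an assignment problem: match each carrier to one route.
Optimal: Brightly→Route 1 ($48k), Ridgeline→Route 5 ($97k), Summit→Route 6 ($124k), Granite→Route 2 ($110k), Nimbus→Route 4 ($131k) — total 48+97+124+110+131 = $510k.
Column-greedy (each route in turn goes to its best remaining carrier) gives $492k, worse by 18.
Every other assignment is strictly worse.

Maximum total: $510k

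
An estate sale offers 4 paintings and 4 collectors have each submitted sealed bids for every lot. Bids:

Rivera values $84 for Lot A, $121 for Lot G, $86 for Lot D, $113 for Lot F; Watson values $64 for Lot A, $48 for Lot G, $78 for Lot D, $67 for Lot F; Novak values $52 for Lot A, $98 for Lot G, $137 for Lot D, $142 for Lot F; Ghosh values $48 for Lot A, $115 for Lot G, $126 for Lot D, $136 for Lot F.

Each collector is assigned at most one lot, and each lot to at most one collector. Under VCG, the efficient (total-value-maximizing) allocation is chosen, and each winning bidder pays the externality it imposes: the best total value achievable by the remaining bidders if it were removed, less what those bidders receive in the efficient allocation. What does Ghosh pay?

Ghosh pays $19.

Efficient allocation: Rivera→Lot G ($121), Watson→Lot A ($64), Novak→Lot D ($137), Ghosh→Lot F ($136); total welfare W = $458.
Ghosh receives Lot F at value $136, so the others get W − 136 = $322.
Without Ghosh: best allocation of the remaining 3 bidders over all 4 lots is Rivera→Lot G ($121), Watson→Lot D ($78), Novak→Lot F ($142), total $341.
VCG payment = (others' best without Ghosh) − (others' welfare with Ghosh) = 341 − 322 = $19.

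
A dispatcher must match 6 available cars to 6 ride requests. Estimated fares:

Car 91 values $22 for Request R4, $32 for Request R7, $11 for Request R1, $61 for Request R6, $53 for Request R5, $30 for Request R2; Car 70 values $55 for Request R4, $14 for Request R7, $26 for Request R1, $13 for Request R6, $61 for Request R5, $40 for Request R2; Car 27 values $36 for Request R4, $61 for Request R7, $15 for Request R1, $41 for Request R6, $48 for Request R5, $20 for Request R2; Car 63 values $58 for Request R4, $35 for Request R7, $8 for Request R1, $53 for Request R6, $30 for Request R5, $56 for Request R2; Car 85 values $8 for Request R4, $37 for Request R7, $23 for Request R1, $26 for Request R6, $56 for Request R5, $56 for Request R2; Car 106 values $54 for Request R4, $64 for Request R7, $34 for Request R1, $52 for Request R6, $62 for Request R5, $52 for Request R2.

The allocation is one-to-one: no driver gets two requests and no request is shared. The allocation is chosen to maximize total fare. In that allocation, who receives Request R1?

Car 106 receives Request R1.

Optimal: Car 91→Request R6 ($61), Car 70→Request R5 ($61), Car 27→Request R7 ($61), Car 63→Request R4 ($58), Car 85→Request R2 ($56), Car 106→Request R1 ($34) — total 61+61+61+58+56+34 = $331.
Column-greedy (each request in turn goes to its best remaining driver) gives $285, worse by 46.
Swapping Car 106↔Car 70 (Car 106→Request R5 $62, Car 70→Request R1 $26) loses 7.
Car 106's own top request is Request R7 ($64), but forcing Car 106→Request R7 and reassigning the rest optimally gives only $315 — worse by 16.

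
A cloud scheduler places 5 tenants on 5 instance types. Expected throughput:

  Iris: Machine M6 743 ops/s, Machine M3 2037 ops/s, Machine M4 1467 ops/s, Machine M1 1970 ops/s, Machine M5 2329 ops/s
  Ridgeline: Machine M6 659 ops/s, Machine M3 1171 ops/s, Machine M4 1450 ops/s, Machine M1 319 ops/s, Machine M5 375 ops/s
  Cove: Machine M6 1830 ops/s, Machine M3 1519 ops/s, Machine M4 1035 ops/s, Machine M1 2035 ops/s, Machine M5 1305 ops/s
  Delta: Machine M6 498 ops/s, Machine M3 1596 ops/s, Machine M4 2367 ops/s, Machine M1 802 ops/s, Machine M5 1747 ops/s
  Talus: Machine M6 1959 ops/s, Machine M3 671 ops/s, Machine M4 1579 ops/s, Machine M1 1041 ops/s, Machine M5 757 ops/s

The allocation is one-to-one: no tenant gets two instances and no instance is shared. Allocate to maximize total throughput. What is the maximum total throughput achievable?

Max total: 9861 ops/s

Optimal: Iris→Machine M5 (2329 ops/s), Ridgeline→Machine M3 (1171 ops/s), Cove→Machine M1 (2035 ops/s), Delta→Machine M4 (2367 ops/s), Talus→Machine M6 (1959 ops/s) — total 2329+1171+2035+2367+1959 = 9861 ops/s.
Column-greedy (each instance in turn goes to its best remaining tenant) gives 8773 ops/s, worse by 1088.
Checked against all permutations: 9861 ops/s is optimal.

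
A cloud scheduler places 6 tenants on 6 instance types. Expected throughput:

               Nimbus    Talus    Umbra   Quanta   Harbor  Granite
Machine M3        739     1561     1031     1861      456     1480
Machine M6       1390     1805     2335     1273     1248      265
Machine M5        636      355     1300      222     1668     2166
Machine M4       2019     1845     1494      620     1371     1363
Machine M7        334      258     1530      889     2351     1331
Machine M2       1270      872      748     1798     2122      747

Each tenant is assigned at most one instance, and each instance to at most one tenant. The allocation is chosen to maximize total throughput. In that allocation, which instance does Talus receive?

Talus receives Machine M3.

This is a one-to-one assignment (maximum-weight bipartite matching).
Optimal: Nimbus→Machine M4 (2019 ops/s), Talus→Machine M3 (1561 ops/s), Umbra→Machine M6 (2335 ops/s), Quanta→Machine M2 (1798 ops/s), Harbor→Machine M7 (2351 ops/s), Granite→Machine M5 (2166 ops/s) — total 2019+1561+2335+1798+2351+2166 = 12230 ops/s.
Max-entry greedy (repeatedly take the single best remaining cell) gives 11604 ops/s, worse by 626.
Next-best assignment: Nimbus→Machine M2, Talus→Machine M4, Umbra→Machine M6, Quanta→Machine M3, Harbor→Machine M7, Granite→Machine M5 = 11828 ops/s.
Talus's own top instance is Machine M4 (1845 ops/s), but forcing Talus→Machine M4 and reassigning the rest optimally gives only 11828 ops/s — worse by 402.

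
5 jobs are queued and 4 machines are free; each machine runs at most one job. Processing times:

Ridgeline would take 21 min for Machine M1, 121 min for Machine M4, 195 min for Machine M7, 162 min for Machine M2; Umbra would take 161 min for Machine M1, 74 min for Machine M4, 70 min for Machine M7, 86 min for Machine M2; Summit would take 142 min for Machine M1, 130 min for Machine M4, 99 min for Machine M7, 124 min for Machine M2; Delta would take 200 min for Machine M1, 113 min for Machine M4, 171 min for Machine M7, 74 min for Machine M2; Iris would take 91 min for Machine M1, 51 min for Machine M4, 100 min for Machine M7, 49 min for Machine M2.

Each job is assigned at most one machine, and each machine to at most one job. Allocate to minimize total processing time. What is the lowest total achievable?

This is a one-to-one assignment (minimum-cost bipartite matching).
Optimal: Ridgeline→Machine M1 (21 min), Iris→Machine M4 (51 min), Umbra→Machine M7 (70 min), Delta→Machine M2 (74 min) — total 21+51+70+74 = 216 min.
Next-best assignment: Ridgeline→Machine M1, Umbra→Machine M4, Summit→Machine M7, Iris→Machine M2 = 243 min.
Every other assignment is strictly worse.

Minimum total: 216 min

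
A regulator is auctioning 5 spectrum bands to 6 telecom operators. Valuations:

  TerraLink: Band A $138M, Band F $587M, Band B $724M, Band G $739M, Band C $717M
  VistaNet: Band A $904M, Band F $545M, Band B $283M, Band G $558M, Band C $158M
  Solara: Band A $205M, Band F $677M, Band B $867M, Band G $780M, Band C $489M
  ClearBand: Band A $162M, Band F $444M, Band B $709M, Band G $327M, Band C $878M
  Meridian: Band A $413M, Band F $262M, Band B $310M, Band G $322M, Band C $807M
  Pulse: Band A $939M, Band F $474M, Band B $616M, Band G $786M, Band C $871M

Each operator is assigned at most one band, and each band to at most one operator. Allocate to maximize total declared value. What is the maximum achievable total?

This is a one-to-one assignment (maximum-weight bipartite matching).
Optimal: VistaNet→Band A ($904M), TerraLink→Band F ($587M), Solara→Band B ($867M), Pulse→Band G ($786M), ClearBand→Band C ($878M) — total 904+587+867+786+878 = $4022M.
Column-greedy (each band in turn goes to its best remaining operator) gives $3776M, worse by 246.
Next-best assignment: VistaNet→Band A, Solara→Band F, TerraLink→Band B, Pulse→Band G, ClearBand→Band C = $3969M.

Max total: $4022M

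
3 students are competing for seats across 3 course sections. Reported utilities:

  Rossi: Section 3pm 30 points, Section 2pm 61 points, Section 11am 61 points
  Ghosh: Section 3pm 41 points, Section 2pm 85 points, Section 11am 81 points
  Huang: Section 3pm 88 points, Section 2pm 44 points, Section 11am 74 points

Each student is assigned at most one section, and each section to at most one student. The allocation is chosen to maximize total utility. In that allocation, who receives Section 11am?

Rossi receives Section 11am.

Optimal: Rossi→Section 11am (61 points), Ghosh→Section 2pm (85 points), Huang→Section 3pm (88 points) — total 61+85+88 = 234 points.
Next-best assignment: Rossi→Section 2pm, Ghosh→Section 11am, Huang→Section 3pm = 230 points.
Rossi's own top section is Section 2pm (61 points), but forcing Rossi→Section 2pm and reassigning the rest optimally gives only 230 points — worse by 4.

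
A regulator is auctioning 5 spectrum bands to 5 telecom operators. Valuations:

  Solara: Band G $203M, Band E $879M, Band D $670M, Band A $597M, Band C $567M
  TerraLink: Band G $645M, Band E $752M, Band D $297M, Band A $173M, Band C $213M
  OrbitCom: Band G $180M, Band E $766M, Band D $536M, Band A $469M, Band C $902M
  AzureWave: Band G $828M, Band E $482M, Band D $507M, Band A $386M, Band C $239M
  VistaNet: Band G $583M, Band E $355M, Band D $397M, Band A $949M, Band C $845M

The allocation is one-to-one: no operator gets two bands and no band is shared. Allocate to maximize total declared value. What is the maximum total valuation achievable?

Max total: $4101M

Optimal: Solara→Band D ($670M), TerraLink→Band E ($752M), OrbitCom→Band C ($902M), AzureWave→Band G ($828M), VistaNet→Band A ($949M) — total 670+752+902+828+949 = $4101M.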